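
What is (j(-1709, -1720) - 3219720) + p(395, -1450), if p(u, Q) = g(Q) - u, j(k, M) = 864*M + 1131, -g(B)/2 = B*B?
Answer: -8910064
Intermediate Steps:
g(B) = -2*B**2 (g(B) = -2*B*B = -2*B**2)
j(k, M) = 1131 + 864*M
p(u, Q) = -u - 2*Q**2 (p(u, Q) = -2*Q**2 - u = -u - 2*Q**2)
(j(-1709, -1720) - 3219720) + p(395, -1450) = ((1131 + 864*(-1720)) - 3219720) + (-1*395 - 2*(-1450)**2) = ((1131 - 1486080) - 3219720) + (-395 - 2*2102500) = (-1484949 - 3219720) + (-395 - 4205000) = -4704669 - 4205395 = -8910064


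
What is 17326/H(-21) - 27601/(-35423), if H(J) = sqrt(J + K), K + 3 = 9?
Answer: 27601/35423 - 17326*I*sqrt(15)/15 ≈ 0.77918 - 4473.6*I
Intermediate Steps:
K = 6 (K = -3 + 9 = 6)
H(J) = sqrt(6 + J) (H(J) = sqrt(J + 6) = sqrt(6 + J))
17326/H(-21) - 27601/(-35423) = 17326/(sqrt(6 - 21)) - 27601/(-35423) = 17326/(sqrt(-15)) - 27601*(-1/35423) = 17326/((I*sqrt(15))) + 27601/35423 = 17326*(-I*sqrt(15)/15) + 27601/35423 = -17326*I*sqrt(15)/15 + 27601/35423 = 27601/35423 - 17326*I*sqrt(15)/15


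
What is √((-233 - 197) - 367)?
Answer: I*√797 ≈ 28.231*I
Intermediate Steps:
√((-233 - 197) - 367) = √(-430 - 367) = √(-797) = I*√797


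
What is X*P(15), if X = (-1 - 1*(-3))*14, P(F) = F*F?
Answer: 6300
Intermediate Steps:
P(F) = F²
X = 28 (X = (-1 + 3)*14 = 2*14 = 28)
X*P(15) = 28*15² = 28*225 = 6300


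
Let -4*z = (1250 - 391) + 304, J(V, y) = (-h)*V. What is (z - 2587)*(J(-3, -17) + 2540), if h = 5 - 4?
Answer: -29272473/4 ≈ -7.3181e+6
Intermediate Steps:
h = 1
J(V, y) = -V (J(V, y) = (-1*1)*V = -V)
z = -1163/4 (z = -((1250 - 391) + 304)/4 = -(859 + 304)/4 = -1/4*1163 = -1163/4 ≈ -290.75)
(z - 2587)*(J(-3, -17) + 2540) = (-1163/4 - 2587)*(-1*(-3) + 2540) = -11511*(3 + 2540)/4 = -11511/4*2543 = -29272473/4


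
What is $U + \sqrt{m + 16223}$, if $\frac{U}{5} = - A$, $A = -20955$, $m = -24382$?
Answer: $104775 + i \sqrt{8159} \approx 1.0478 \cdot 10^{5} + 90.327 i$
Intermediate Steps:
$U = 104775$ ($U = 5 \left(\left(-1\right) \left(-20955\right)\right) = 5 \cdot 20955 = 104775$)
$U + \sqrt{m + 16223} = 104775 + \sqrt{-24382 + 16223} = 104775 + \sqrt{-8159} = 104775 + i \sqrt{8159}$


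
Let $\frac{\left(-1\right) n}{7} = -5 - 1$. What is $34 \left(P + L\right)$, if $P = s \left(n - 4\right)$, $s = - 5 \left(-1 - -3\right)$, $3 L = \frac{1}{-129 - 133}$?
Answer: $- \frac{5077577}{393} \approx -12920.0$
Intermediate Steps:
$n = 42$ ($n = - 7 \left(-5 - 1\right) = \left(-7\right) \left(-6\right) = 42$)
$L = - \frac{1}{786}$ ($L = \frac{1}{3 \left(-129 - 133\right)} = \frac{1}{3 \left(-262\right)} = \frac{1}{3} \left(- \frac{1}{262}\right) = - \frac{1}{786} \approx -0.0012723$)
$s = -10$ ($s = - 5 \left(-1 + 3\right) = \left(-5\right) 2 = -10$)
$P = -380$ ($P = - 10 \left(42 - 4\right) = \left(-10\right) 38 = -380$)
$34 \left(P + L\right) = 34 \left(-380 - \frac{1}{786}\right) = 34 \left(- \frac{298681}{786}\right) = - \frac{5077577}{393}$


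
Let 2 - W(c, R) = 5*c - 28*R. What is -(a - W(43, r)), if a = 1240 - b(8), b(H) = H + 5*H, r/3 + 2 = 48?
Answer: 2459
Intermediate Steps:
r = 138 (r = -6 + 3*48 = -6 + 144 = 138)
b(H) = 6*H
W(c, R) = 2 - 5*c + 28*R (W(c, R) = 2 - (5*c - 28*R) = 2 - (-28*R + 5*c) = 2 + (-5*c + 28*R) = 2 - 5*c + 28*R)
a = 1192 (a = 1240 - 6*8 = 1240 - 1*48 = 1240 - 48 = 1192)
-(a - W(43, r)) = -(1192 - (2 - 5*43 + 28*138)) = -(1192 - (2 - 215 + 3864)) = -(1192 - 1*3651) = -(1192 - 3651) = -1*(-2459) = 2459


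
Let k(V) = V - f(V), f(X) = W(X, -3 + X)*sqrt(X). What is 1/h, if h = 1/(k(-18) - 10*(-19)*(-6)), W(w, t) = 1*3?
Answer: -1158 - 9*I*sqrt(2) ≈ -1158.0 - 12.728*I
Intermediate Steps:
W(w, t) = 3
f(X) = 3*sqrt(X)
k(V) = V - 3*sqrt(V)
h = 1/(-1158 - 9*I*sqrt(2)) (h = 1/((-18 - 9*I*sqrt(2)) - 10*(-19)*(-6)) = 1/((-18 - 9*I*sqrt(2)) + 190*(-6)) = 1/((-18 - 9*I*sqrt(2)) - 1140) = 1/(-1158 - 9*I*sqrt(2)) ≈ -0.00086345 + 9.49e-6*I)
1/h = 1/(I/(3*(-386*I + 3*sqrt(2)))) = -3*I*(-386*I + 3*sqrt(2))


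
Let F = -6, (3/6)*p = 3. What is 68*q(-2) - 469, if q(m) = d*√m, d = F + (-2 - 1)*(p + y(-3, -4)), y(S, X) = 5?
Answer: -469 - 2652*I*√2 ≈ -469.0 - 3750.5*I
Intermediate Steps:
p = 6 (p = 2*3 = 6)
d = -39 (d = -6 + (-2 - 1)*(6 + 5) = -6 - 3*11 = -6 - 33 = -39)
q(m) = -39*√m
68*q(-2) - 469 = 68*(-39*I*√2) - 469 = -2652*I*√2 - 469 = -469 - 2652*I*√2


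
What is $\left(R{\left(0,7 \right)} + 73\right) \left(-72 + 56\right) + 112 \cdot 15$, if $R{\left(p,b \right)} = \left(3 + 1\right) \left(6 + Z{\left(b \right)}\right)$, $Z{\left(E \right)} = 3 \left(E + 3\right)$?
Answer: $-1792$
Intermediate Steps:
$Z{\left(E \right)} = 9 + 3 E$ ($Z{\left(E \right)} = 3 \left(3 + E\right) = 9 + 3 E$)
$R{\left(p,b \right)} = 60 + 12 b$ ($R{\left(p,b \right)} = \left(3 + 1\right) \left(6 + \left(9 + 3 b\right)\right) = 4 \left(15 + 3 b\right) = 60 + 12 b$)
$\left(R{\left(0,7 \right)} + 73\right) \left(-72 + 56\right) + 112 \cdot 15 = \left(\left(60 + 12 \cdot 7\right) + 73\right) \left(-72 + 56\right) + 112 \cdot 15 = \left(\left(60 + 84\right) + 73\right) \left(-16\right) + 1680 = \left(144 + 73\right) \left(-16\right) + 1680 = 217 \left(-16\right) + 1680 = -3472 + 1680 = -1792$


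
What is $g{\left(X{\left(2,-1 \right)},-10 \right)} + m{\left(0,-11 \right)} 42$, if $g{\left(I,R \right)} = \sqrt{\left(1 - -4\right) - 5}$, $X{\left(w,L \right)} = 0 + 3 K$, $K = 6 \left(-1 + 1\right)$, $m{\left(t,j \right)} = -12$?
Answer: $-504$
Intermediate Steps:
$K = 0$ ($K = 6 \cdot 0 = 0$)
$X{\left(w,L \right)} = 0$ ($X{\left(w,L \right)} = 0 + 3 \cdot 0 = 0 + 0 = 0$)
$g{\left(I,R \right)} = 0$ ($g{\left(I,R \right)} = \sqrt{\left(1 + 4\right) - 5} = \sqrt{5 - 5} = \sqrt{0} = 0$)
$g{\left(X{\left(2,-1 \right)},-10 \right)} + m{\left(0,-11 \right)} 42 = 0 - 504 = -504$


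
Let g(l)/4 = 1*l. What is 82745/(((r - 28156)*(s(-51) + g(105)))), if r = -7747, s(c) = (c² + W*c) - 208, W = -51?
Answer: -82745/194378842 ≈ -0.00042569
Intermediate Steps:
g(l) = 4*l (g(l) = 4*(1*l) = 4*l)
s(c) = -208 + c² - 51*c (s(c) = (c² - 51*c) - 208 = -208 + c² - 51*c)
82745/(((r - 28156)*(s(-51) + g(105)))) = 82745/(((-7747 - 28156)*((-208 + (-51)² - 51*(-51)) + 4*105))) = 82745/((-35903*((-208 + 2601 + 2601) + 420))) = 82745/((-35903*(4994 + 420))) = 82745/((-35903*5414)) = 82745/(-194378842) = 82745*(-1/194378842) = -82745/194378842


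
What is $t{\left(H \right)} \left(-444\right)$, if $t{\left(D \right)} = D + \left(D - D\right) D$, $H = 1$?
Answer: $-444$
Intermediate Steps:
$t{\left(D \right)} = D$ ($t{\left(D \right)} = D + 0 D = D + 0 = D$)
$t{\left(H \right)} \left(-444\right) = 1 \left(-444\right) = -444$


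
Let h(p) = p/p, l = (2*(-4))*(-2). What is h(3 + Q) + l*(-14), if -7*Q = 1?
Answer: -223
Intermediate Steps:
Q = -1/7 (Q = -1/7*1 = -1/7 ≈ -0.14286)
l = 16 (l = -8*(-2) = 16)
h(p) = 1
h(3 + Q) + l*(-14) = 1 + 16*(-14) = 1 - 224 = -223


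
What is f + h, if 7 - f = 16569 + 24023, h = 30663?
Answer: -9922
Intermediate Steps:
f = -40585 (f = 7 - (16569 + 24023) = 7 - 1*40592 = 7 - 40592 = -40585)
f + h = -40585 + 30663 = -9922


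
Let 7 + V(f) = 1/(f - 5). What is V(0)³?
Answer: -46656/125 ≈ -373.25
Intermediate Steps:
V(f) = -7 + 1/(-5 + f) (V(f) = -7 + 1/(f - 5) = -7 + 1/(-5 + f))
V(0)³ = ((36 - 7*0)/(-5 + 0))³ = ((36 + 0)/(-5))³ = (-⅕*36)³ = (-36/5)³ = -46656/125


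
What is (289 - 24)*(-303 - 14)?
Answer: -84005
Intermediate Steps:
(289 - 24)*(-303 - 14) = 265*(-317) = -84005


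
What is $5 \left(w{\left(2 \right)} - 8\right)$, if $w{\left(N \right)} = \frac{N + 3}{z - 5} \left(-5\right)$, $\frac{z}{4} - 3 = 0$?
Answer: $- \frac{405}{7} \approx -57.857$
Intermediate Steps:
$z = 12$ ($z = 12 + 4 \cdot 0 = 12 + 0 = 12$)
$w{\left(N \right)} = - \frac{15}{7} - \frac{5 N}{7}$ ($w{\left(N \right)} = \frac{N + 3}{12 - 5} \left(-5\right) = \frac{3 + N}{7} \left(-5\right) = \left(3 + N\right) \frac{1}{7} \left(-5\right) = \left(\frac{3}{7} + \frac{N}{7}\right) \left(-5\right) = - \frac{15}{7} - \frac{5 N}{7}$)
$5 \left(w{\left(2 \right)} - 8\right) = 5 \left(\left(- \frac{15}{7} - \frac{10}{7}\right) - 8\right) = 5 \left(- \frac{25}{7} - 8\right) = 5 \left(- \frac{81}{7}\right) = - \frac{405}{7}$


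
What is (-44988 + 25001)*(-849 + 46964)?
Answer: -921700505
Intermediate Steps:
(-44988 + 25001)*(-849 + 46964) = -19987*46115 = -921700505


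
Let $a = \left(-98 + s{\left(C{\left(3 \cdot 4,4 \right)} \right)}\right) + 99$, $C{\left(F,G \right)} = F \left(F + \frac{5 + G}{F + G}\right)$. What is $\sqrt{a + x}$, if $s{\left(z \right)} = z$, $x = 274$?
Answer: $\frac{\sqrt{1703}}{2} \approx 20.634$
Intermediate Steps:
$C{\left(F,G \right)} = F \left(F + \frac{5 + G}{F + G}\right)$
$a = \frac{607}{4}$ ($a = \left(-98 + \frac{3 \cdot 4 \left(5 + 4 + \left(3 \cdot 4\right)^{2} + 3 \cdot 4 \cdot 4\right)}{3 \cdot 4 + 4}\right) + 99 = \left(-98 + \frac{12 \left(5 + 4 + 12^{2} + 12 \cdot 4\right)}{12 + 4}\right) + 99 = \left(-98 + \frac{12 \left(5 + 4 + 144 + 48\right)}{16}\right) + 99 = \left(-98 + 12 \cdot \frac{1}{16} \cdot 201\right) + 99 = \left(-98 + \frac{603}{4}\right) + 99 = \frac{211}{4} + 99 = \frac{607}{4} \approx 151.75$)
$\sqrt{a + x} = \sqrt{\frac{607}{4} + 274} = \sqrt{\frac{1703}{4}} = \frac{\sqrt{1703}}{2}$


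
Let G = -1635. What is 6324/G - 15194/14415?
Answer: -1546702/314247 ≈ -4.9219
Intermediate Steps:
6324/G - 15194/14415 = 6324/(-1635) - 15194/14415 = 6324*(-1/1635) - 15194*1/14415 = -2108/545 - 15194/14415 = -1546702/314247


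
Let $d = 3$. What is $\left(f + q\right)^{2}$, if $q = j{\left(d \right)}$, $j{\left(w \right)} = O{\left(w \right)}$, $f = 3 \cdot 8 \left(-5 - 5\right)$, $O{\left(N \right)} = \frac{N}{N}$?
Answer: $57121$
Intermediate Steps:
$O{\left(N \right)} = 1$
$f = -240$ ($f = 24 \left(-5 - 5\right) = 24 \left(-10\right) = -240$)
$j{\left(w \right)} = 1$
$q = 1$
$\left(f + q\right)^{2} = \left(-240 + 1\right)^{2} = \left(-239\right)^{2} = 57121$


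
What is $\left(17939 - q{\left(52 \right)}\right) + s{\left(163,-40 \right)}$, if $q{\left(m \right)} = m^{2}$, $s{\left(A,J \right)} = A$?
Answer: $15398$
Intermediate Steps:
$\left(17939 - q{\left(52 \right)}\right) + s{\left(163,-40 \right)} = \left(17939 - 52^{2}\right) + 163 = \left(17939 - 2704\right) + 163 = 15235 + 163 = 15398$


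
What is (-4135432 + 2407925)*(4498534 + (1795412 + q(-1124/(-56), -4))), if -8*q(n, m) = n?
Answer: -1217757121104197/112 ≈ -1.0873e+13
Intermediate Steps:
q(n, m) = -n/8
(-4135432 + 2407925)*(4498534 + (1795412 + q(-1124/(-56), -4))) = (-4135432 + 2407925)*(4498534 + (1795412 - (-281)/(2*(-56)))) = -1727507*(4498534 + (1795412 - (-281)*(-1)/(2*56))) = -1727507*(4498534 + (1795412 - ⅛*281/14)) = -1727507*(4498534 + (1795412 - 281/112)) = -1727507*(4498534 + 201085863/112) = -1727507*704921671/112 = -1217757121104197/112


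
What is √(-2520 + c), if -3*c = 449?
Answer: I*√24027/3 ≈ 51.669*I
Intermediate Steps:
c = -449/3 (c = -⅓*449 = -449/3 ≈ -149.67)
√(-2520 + c) = √(-2520 - 449/3) = √(-8009/3) = I*√24027/3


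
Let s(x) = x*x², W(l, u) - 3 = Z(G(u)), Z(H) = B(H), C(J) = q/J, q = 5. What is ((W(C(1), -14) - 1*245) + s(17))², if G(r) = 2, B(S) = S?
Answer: 21836929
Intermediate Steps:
C(J) = 5/J
Z(H) = H
W(l, u) = 5 (W(l, u) = 3 + 2 = 5)
s(x) = x³
((W(C(1), -14) - 1*245) + s(17))² = ((5 - 1*245) + 17³)² = ((5 - 245) + 4913)² = (-240 + 4913)² = 4673² = 21836929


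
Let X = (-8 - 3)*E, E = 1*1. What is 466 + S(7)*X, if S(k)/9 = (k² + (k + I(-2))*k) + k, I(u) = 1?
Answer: -10622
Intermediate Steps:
E = 1
X = -11 (X = (-8 - 3)*1 = -11*1 = -11)
S(k) = 9*k + 9*k² + 9*k*(1 + k) (S(k) = 9*((k² + (k + 1)*k) + k) = 9*((k² + (1 + k)*k) + k) = 9*((k² + k*(1 + k)) + k) = 9*(k + k² + k*(1 + k)) = 9*k + 9*k² + 9*k*(1 + k))
466 + S(7)*X = 466 + (18*7*(1 + 7))*(-11) = 466 + (18*7*8)*(-11) = 466 + 1008*(-11) = 466 - 11088 = -10622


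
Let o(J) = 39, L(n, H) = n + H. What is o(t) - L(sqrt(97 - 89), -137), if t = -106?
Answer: 176 - 2*sqrt(2) ≈ 173.17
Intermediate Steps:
L(n, H) = H + n
o(t) - L(sqrt(97 - 89), -137) = 39 - (-137 + sqrt(97 - 89)) = 39 - (-137 + sqrt(8)) = 39 - (-137 + 2*sqrt(2)) = 39 + (137 - 2*sqrt(2)) = 176 - 2*sqrt(2)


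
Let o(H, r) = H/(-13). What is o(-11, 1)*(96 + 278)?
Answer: 4114/13 ≈ 316.46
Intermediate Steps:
o(H, r) = -H/13 (o(H, r) = H*(-1/13) = -H/13)
o(-11, 1)*(96 + 278) = (-1/13*(-11))*(96 + 278) = (11/13)*374 = 4114/13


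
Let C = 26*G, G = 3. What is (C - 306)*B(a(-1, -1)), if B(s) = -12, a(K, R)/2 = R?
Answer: 2736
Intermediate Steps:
a(K, R) = 2*R
C = 78 (C = 26*3 = 78)
(C - 306)*B(a(-1, -1)) = (78 - 306)*(-12) = -228*(-12) = 2736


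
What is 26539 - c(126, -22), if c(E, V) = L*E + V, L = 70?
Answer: 17741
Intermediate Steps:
c(E, V) = V + 70*E (c(E, V) = 70*E + V = V + 70*E)
26539 - c(126, -22) = 26539 - (-22 + 70*126) = 26539 - (-22 + 8820) = 26539 - 1*8798 = 26539 - 8798 = 17741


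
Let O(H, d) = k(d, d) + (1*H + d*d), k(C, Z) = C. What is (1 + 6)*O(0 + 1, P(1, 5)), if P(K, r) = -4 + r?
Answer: 21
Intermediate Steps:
O(H, d) = H + d + d² (O(H, d) = d + (1*H + d*d) = d + (H + d²) = H + d + d²)
(1 + 6)*O(0 + 1, P(1, 5)) = (1 + 6)*((0 + 1) + (-4 + 5) + (-4 + 5)²) = 7*(1 + 1 + 1²) = 7*(1 + 1 + 1) = 7*3 = 21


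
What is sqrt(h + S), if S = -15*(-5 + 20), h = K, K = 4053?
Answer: 2*sqrt(957) ≈ 61.871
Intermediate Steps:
h = 4053
S = -225 (S = -15*15 = -225)
sqrt(h + S) = sqrt(4053 - 225) = sqrt(3828) = 2*sqrt(957)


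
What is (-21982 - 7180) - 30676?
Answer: -59838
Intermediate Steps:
(-21982 - 7180) - 30676 = -29162 - 30676 = -59838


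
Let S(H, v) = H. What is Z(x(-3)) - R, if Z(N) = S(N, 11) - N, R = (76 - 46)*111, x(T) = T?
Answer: -3330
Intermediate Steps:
R = 3330 (R = 30*111 = 3330)
Z(N) = 0 (Z(N) = N - N = 0)
Z(x(-3)) - R = 0 - 1*3330 = 0 - 3330 = -3330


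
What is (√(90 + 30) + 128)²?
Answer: 16504 + 512*√30 ≈ 19308.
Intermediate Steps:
(√(90 + 30) + 128)² = (√120 + 128)² = (2*√30 + 128)² = (128 + 2*√30)²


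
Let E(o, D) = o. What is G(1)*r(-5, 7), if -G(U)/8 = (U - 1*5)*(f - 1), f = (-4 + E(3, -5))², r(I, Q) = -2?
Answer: 0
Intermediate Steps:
f = 1 (f = (-4 + 3)² = (-1)² = 1)
G(U) = 0 (G(U) = -8*(U - 1*5)*(1 - 1) = -8*(U - 5)*0 = -8*(-5 + U)*0 = -8*0 = 0)
G(1)*r(-5, 7) = 0*(-2) = 0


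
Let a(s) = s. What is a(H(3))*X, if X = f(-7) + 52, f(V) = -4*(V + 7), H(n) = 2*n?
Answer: 312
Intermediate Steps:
f(V) = -28 - 4*V (f(V) = -4*(7 + V) = -28 - 4*V)
X = 52 (X = (-28 - 4*(-7)) + 52 = (-28 + 28) + 52 = 0 + 52 = 52)
a(H(3))*X = (2*3)*52 = 6*52 = 312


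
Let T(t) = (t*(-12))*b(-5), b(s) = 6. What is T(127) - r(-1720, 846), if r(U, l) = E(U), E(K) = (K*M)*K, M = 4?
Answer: -11842744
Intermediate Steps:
T(t) = -72*t (T(t) = (t*(-12))*6 = -12*t*6 = -72*t)
E(K) = 4*K² (E(K) = (K*4)*K = (4*K)*K = 4*K²)
r(U, l) = 4*U²
T(127) - r(-1720, 846) = -72*127 - 4*(-1720)² = -9144 - 4*2958400 = -9144 - 1*11833600 = -9144 - 11833600 = -11842744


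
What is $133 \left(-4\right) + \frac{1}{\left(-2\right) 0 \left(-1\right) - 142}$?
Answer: $- \frac{75545}{142} \approx -532.01$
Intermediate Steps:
$133 \left(-4\right) + \frac{1}{\left(-2\right) 0 \left(-1\right) - 142} = -532 + \frac{1}{0 \left(-1\right) - 142} = -532 + \frac{1}{0 - 142} = -532 + \frac{1}{-142} = -532 - \frac{1}{142} = - \frac{75545}{142}$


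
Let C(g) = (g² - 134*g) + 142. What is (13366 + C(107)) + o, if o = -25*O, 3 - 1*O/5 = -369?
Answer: -35881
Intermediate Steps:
O = 1860 (O = 15 - 5*(-369) = 15 + 1845 = 1860)
C(g) = 142 + g² - 134*g
o = -46500 (o = -25*1860 = -46500)
(13366 + C(107)) + o = (13366 + (142 + 107² - 134*107)) - 46500 = (13366 + (142 + 11449 - 14338)) - 46500 = (13366 - 2747) - 46500 = 10619 - 46500 = -35881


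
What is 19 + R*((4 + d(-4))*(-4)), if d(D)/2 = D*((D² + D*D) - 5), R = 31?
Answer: 26307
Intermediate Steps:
d(D) = 2*D*(-5 + 2*D²) (d(D) = 2*(D*((D² + D*D) - 5)) = 2*(D*((D² + D²) - 5)) = 2*(D*(2*D² - 5)) = 2*(D*(-5 + 2*D²)) = 2*D*(-5 + 2*D²))
19 + R*((4 + d(-4))*(-4)) = 19 + 31*((4 + (-10*(-4) + 4*(-4)³))*(-4)) = 19 + 31*((4 + (40 + 4*(-64)))*(-4)) = 19 + 31*((4 + (40 - 256))*(-4)) = 19 + 31*((4 - 216)*(-4)) = 19 + 31*(-212*(-4)) = 19 + 31*848 = 19 + 26288 = 26307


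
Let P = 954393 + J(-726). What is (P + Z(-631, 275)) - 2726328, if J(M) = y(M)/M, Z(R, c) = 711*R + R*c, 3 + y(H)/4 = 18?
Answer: -289686231/121 ≈ -2.3941e+6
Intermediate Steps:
y(H) = 60 (y(H) = -12 + 4*18 = -12 + 72 = 60)
J(M) = 60/M
P = 115481543/121 (P = 954393 + 60/(-726) = 954393 + 60*(-1/726) = 954393 - 10/121 = 115481543/121 ≈ 9.5439e+5)
(P + Z(-631, 275)) - 2726328 = (115481543/121 - 631*(711 + 275)) - 2726328 = (115481543/121 - 631*986) - 2726328 = (115481543/121 - 622166) - 2726328 = 40199457/121 - 2726328 = -289686231/121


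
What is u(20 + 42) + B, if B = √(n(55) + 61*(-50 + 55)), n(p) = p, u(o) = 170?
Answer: 170 + 6*√10 ≈ 188.97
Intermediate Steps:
B = 6*√10 (B = √(55 + 61*(-50 + 55)) = √(55 + 61*5) = √(55 + 305) = √360 = 6*√10 ≈ 18.974)
u(20 + 42) + B = 170 + 6*√10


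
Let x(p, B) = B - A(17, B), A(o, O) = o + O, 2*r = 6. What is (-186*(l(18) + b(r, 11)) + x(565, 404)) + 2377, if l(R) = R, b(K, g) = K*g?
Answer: -7126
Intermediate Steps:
r = 3 (r = (½)*6 = 3)
A(o, O) = O + o
x(p, B) = -17 (x(p, B) = B - (B + 17) = B - (17 + B) = B + (-17 - B) = -17)
(-186*(l(18) + b(r, 11)) + x(565, 404)) + 2377 = (-186*(18 + 3*11) - 17) + 2377 = (-186*(18 + 33) - 17) + 2377 = (-186*51 - 17) + 2377 = (-9486 - 17) + 2377 = -9503 + 2377 = -7126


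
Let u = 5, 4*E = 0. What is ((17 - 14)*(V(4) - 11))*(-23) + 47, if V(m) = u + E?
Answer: 461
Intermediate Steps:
E = 0 (E = (¼)*0 = 0)
V(m) = 5 (V(m) = 5 + 0 = 5)
((17 - 14)*(V(4) - 11))*(-23) + 47 = ((17 - 14)*(5 - 11))*(-23) + 47 = (3*(-6))*(-23) + 47 = -18*(-23) + 47 = 414 + 47 = 461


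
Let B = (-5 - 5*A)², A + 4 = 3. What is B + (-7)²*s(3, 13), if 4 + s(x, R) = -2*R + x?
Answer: -1323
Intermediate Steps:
A = -1 (A = -4 + 3 = -1)
s(x, R) = -4 + x - 2*R (s(x, R) = -4 + (-2*R + x) = -4 + (x - 2*R) = -4 + x - 2*R)
B = 0 (B = (-5 - 5*(-1))² = (-5 + 5)² = 0² = 0)
B + (-7)²*s(3, 13) = 0 + (-7)²*(-4 + 3 - 2*13) = 0 + 49*(-4 + 3 - 26) = 0 + 49*(-27) = 0 - 1323 = -1323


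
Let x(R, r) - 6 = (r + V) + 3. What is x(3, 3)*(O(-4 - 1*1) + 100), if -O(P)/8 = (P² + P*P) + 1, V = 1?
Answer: -4004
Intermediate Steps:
O(P) = -8 - 16*P² (O(P) = -8*((P² + P*P) + 1) = -8*((P² + P²) + 1) = -8*(2*P² + 1) = -8*(1 + 2*P²) = -8 - 16*P²)
x(R, r) = 10 + r (x(R, r) = 6 + ((r + 1) + 3) = 6 + ((1 + r) + 3) = 6 + (4 + r) = 10 + r)
x(3, 3)*(O(-4 - 1*1) + 100) = (10 + 3)*((-8 - 16*(-4 - 1*1)²) + 100) = 13*((-8 - 16*(-4 - 1)²) + 100) = 13*((-8 - 16*(-5)²) + 100) = 13*((-8 - 16*25) + 100) = 13*((-8 - 400) + 100) = 13*(-408 + 100) = 13*(-308) = -4004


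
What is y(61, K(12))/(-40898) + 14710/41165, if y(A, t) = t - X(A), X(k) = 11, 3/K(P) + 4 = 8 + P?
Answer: 1926574965/5387411744 ≈ 0.35761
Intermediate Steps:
K(P) = 3/(4 + P) (K(P) = 3/(-4 + (8 + P)) = 3/(4 + P))
y(A, t) = -11 + t (y(A, t) = t - 1*11 = t - 11 = -11 + t)
y(61, K(12))/(-40898) + 14710/41165 = (-11 + 3/(4 + 12))/(-40898) + 14710/41165 = (-11 + 3/16)*(-1/40898) + 14710*(1/41165) = (-11 + 3*(1/16))*(-1/40898) + 2942/8233 = (-11 + 3/16)*(-1/40898) + 2942/8233 = -173/16*(-1/40898) + 2942/8233 = 173/654368 + 2942/8233 = 1926574965/5387411744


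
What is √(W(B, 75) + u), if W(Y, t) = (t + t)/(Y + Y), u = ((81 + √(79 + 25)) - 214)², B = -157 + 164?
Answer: √(872382 - 26068*√26)/7 ≈ 122.85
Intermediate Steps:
B = 7
u = (-133 + 2*√26)² (u = ((81 + √104) - 214)² = ((81 + 2*√26) - 214)² = (-133 + 2*√26)² ≈ 15080.)
W(Y, t) = t/Y (W(Y, t) = (2*t)/((2*Y)) = (2*t)*(1/(2*Y)) = t/Y)
√(W(B, 75) + u) = √(75/7 + (17793 - 532*√26)) = √(124626/7 - 532*√26)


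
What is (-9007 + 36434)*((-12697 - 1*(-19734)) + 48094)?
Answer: 1512077937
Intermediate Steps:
(-9007 + 36434)*((-12697 - 1*(-19734)) + 48094) = 27427*((-12697 + 19734) + 48094) = 27427*(7037 + 48094) = 27427*55131 = 1512077937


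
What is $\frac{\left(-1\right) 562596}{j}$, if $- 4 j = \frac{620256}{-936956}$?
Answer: $- \frac{21963654074}{6461} \approx -3.3994 \cdot 10^{6}$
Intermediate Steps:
$j = \frac{38766}{234239}$ ($j = - \frac{620256 \frac{1}{-936956}}{4} = - \frac{620256 \left(- \frac{1}{936956}\right)}{4} = \left(- \frac{1}{4}\right) \left(- \frac{155064}{234239}\right) = \frac{38766}{234239} \approx 0.1655$)
$\frac{\left(-1\right) 562596}{j} = \frac{\left(-1\right) 562596}{\frac{38766}{234239}} = \left(-562596\right) \frac{234239}{38766} = - \frac{21963654074}{6461}$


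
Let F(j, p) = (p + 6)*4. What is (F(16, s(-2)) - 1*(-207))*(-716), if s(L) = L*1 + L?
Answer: -153940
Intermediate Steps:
s(L) = 2*L (s(L) = L + L = 2*L)
F(j, p) = 24 + 4*p (F(j, p) = (6 + p)*4 = 24 + 4*p)
(F(16, s(-2)) - 1*(-207))*(-716) = ((24 + 4*(2*(-2))) - 1*(-207))*(-716) = ((24 + 4*(-4)) + 207)*(-716) = ((24 - 16) + 207)*(-716) = (8 + 207)*(-716) = 215*(-716) = -153940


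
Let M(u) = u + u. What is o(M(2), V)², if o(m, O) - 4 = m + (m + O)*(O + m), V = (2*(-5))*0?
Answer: 576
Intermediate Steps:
M(u) = 2*u
V = 0 (V = -10*0 = 0)
o(m, O) = 4 + m + (O + m)² (o(m, O) = 4 + (m + (m + O)*(O + m)) = 4 + (m + (O + m)*(O + m)) = 4 + (m + (O + m)²) = 4 + m + (O + m)²)
o(M(2), V)² = (4 + 2*2 + (0 + 2*2)²)² = (4 + 4 + (0 + 4)²)² = (4 + 4 + 4²)² = (4 + 4 + 16)² = 24² = 576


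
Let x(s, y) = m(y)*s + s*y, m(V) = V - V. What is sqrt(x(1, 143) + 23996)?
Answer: sqrt(24139) ≈ 155.37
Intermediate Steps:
m(V) = 0
x(s, y) = s*y (x(s, y) = 0*s + s*y = 0 + s*y = s*y)
sqrt(x(1, 143) + 23996) = sqrt(1*143 + 23996) = sqrt(143 + 23996) = sqrt(24139)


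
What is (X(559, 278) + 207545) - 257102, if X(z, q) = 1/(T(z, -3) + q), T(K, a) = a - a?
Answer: -13776845/278 ≈ -49557.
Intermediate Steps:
T(K, a) = 0
X(z, q) = 1/q (X(z, q) = 1/(0 + q) = 1/q)
(X(559, 278) + 207545) - 257102 = (1/278 + 207545) - 257102 = 57697511/278 - 257102 = -13776845/278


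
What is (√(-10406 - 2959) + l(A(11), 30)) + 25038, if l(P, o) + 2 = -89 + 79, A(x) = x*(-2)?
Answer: 25026 + 9*I*√165 ≈ 25026.0 + 115.61*I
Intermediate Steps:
A(x) = -2*x
l(P, o) = -12 (l(P, o) = -2 + (-89 + 79) = -2 - 10 = -12)
(√(-10406 - 2959) + l(A(11), 30)) + 25038 = (√(-10406 - 2959) - 12) + 25038 = (√(-13365) - 12) + 25038 = (9*I*√165 - 12) + 25038 = (-12 + 9*I*√165) + 25038 = 25026 + 9*I*√165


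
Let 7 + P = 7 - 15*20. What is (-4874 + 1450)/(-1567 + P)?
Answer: 3424/1867 ≈ 1.8340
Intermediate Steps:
P = -300 (P = -7 + (7 - 15*20) = -7 + (7 - 300) = -7 - 293 = -300)
(-4874 + 1450)/(-1567 + P) = (-4874 + 1450)/(-1567 - 300) = -3424/(-1867) = -3424*(-1/1867) = 3424/1867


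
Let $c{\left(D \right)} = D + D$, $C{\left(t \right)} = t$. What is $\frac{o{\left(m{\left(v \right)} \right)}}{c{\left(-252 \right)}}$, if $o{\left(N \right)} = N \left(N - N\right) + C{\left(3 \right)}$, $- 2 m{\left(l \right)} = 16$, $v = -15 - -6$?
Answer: $- \frac{1}{168} \approx -0.0059524$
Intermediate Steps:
$v = -9$ ($v = -15 + 6 = -9$)
$c{\left(D \right)} = 2 D$
$m{\left(l \right)} = -8$ ($m{\left(l \right)} = \left(- \frac{1}{2}\right) 16 = -8$)
$o{\left(N \right)} = 3$ ($o{\left(N \right)} = N \left(N - N\right) + 3 = N 0 + 3 = 0 + 3 = 3$)
$\frac{o{\left(m{\left(v \right)} \right)}}{c{\left(-252 \right)}} = \frac{3}{2 \left(-252\right)} = \frac{3}{-504} = 3 \left(- \frac{1}{504}\right) = - \frac{1}{168}$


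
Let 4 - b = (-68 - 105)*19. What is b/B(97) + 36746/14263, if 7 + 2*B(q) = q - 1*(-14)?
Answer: 48850325/741676 ≈ 65.865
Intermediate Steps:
b = 3291 (b = 4 - (-68 - 105)*19 = 4 - (-173)*19 = 4 - 1*(-3287) = 4 + 3287 = 3291)
B(q) = 7/2 + q/2 (B(q) = -7/2 + (q - 1*(-14))/2 = -7/2 + (q + 14)/2 = -7/2 + (14 + q)/2 = -7/2 + (7 + q/2) = 7/2 + q/2)
b/B(97) + 36746/14263 = 3291/(7/2 + (½)*97) + 36746/14263 = 3291/(7/2 + 97/2) + 36746*(1/14263) = 3291/52 + 36746/14263 = 48850325/741676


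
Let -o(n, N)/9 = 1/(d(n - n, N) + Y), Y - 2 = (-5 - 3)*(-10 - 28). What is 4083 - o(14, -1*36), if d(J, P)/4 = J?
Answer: 138823/34 ≈ 4083.0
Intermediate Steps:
d(J, P) = 4*J
Y = 306 (Y = 2 + (-5 - 3)*(-10 - 28) = 2 - 8*(-38) = 2 + 304 = 306)
o(n, N) = -1/34 (o(n, N) = -9/(4*(n - n) + 306) = -9/(4*0 + 306) = -9/(0 + 306) = -9/306 = -9*1/306 = -1/34)
4083 - o(14, -1*36) = 4083 - 1*(-1/34) = 4083 + 1/34 = 138823/34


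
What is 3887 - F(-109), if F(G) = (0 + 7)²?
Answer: 3838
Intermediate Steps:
F(G) = 49 (F(G) = 7² = 49)
3887 - F(-109) = 3887 - 1*49 = 3887 - 49 = 3838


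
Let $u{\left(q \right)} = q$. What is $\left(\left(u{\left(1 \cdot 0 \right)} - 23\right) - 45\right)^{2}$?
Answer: $4624$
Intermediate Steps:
$\left(\left(u{\left(1 \cdot 0 \right)} - 23\right) - 45\right)^{2} = \left(\left(1 \cdot 0 - 23\right) - 45\right)^{2} = \left(\left(0 - 23\right) - 45\right)^{2} = \left(-23 - 45\right)^{2} = \left(-68\right)^{2} = 4624$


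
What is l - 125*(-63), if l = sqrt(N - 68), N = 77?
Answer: 7878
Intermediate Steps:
l = 3 (l = sqrt(77 - 68) = sqrt(9) = 3)
l - 125*(-63) = 3 - 125*(-63) = 3 + 7875 = 7878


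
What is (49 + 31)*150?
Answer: 12000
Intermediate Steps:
(49 + 31)*150 = 80*150 = 12000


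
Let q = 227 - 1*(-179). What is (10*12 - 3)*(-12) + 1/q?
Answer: -570023/406 ≈ -1404.0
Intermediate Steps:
q = 406 (q = 227 + 179 = 406)
(10*12 - 3)*(-12) + 1/q = (10*12 - 3)*(-12) + 1/406 = (120 - 3)*(-12) + 1/406 = 117*(-12) + 1/406 = -1404 + 1/406 = -570023/406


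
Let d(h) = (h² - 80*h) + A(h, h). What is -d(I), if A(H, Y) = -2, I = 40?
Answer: 1602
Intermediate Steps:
d(h) = -2 + h² - 80*h (d(h) = (h² - 80*h) - 2 = -2 + h² - 80*h)
-d(I) = -(-2 + 40² - 80*40) = -(-2 + 1600 - 3200) = -1*(-1602) = 1602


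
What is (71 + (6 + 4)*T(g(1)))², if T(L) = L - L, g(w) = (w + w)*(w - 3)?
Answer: 5041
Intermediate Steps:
g(w) = 2*w*(-3 + w) (g(w) = (2*w)*(-3 + w) = 2*w*(-3 + w))
T(L) = 0
(71 + (6 + 4)*T(g(1)))² = (71 + (6 + 4)*0)² = (71 + 10*0)² = (71 + 0)² = 71² = 5041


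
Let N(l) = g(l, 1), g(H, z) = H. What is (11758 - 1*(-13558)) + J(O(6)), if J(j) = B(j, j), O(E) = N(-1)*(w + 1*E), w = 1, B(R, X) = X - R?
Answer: 25316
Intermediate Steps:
N(l) = l
O(E) = -1 - E (O(E) = -(1 + 1*E) = -(1 + E) = -1 - E)
J(j) = 0 (J(j) = j - j = 0)
(11758 - 1*(-13558)) + J(O(6)) = (11758 - 1*(-13558)) + 0 = (11758 + 13558) + 0 = 25316 + 0 = 25316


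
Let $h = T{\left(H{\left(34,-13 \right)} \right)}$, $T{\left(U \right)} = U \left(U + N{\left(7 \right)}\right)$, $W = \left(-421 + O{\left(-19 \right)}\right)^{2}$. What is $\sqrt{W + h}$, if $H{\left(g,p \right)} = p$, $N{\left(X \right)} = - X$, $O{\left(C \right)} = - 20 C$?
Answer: $\sqrt{1941} \approx 44.057$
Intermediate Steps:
$W = 1681$ ($W = \left(-421 - -380\right)^{2} = \left(-421 + 380\right)^{2} = \left(-41\right)^{2} = 1681$)
$T{\left(U \right)} = U \left(-7 + U\right)$ ($T{\left(U \right)} = U \left(U - 7\right) = U \left(-7 + U\right)$)
$h = 260$ ($h = - 13 \left(-7 - 13\right) = \left(-13\right) \left(-20\right) = 260$)
$\sqrt{W + h} = \sqrt{1681 + 260} = \sqrt{1941}$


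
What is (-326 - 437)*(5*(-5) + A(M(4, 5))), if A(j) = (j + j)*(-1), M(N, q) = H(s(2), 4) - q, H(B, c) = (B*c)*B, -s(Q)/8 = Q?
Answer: 1574069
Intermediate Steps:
s(Q) = -8*Q
H(B, c) = c*B**2
M(N, q) = 1024 - q (M(N, q) = 4*(-8*2)**2 - q = 4*(-16)**2 - q = 4*256 - q = 1024 - q)
A(j) = -2*j (A(j) = (2*j)*(-1) = -2*j)
(-326 - 437)*(5*(-5) + A(M(4, 5))) = (-326 - 437)*(5*(-5) - 2*(1024 - 1*5)) = -763*(-25 - 2*(1024 - 5)) = -763*(-25 - 2*1019) = -763*(-25 - 2038) = -763*(-2063) = 1574069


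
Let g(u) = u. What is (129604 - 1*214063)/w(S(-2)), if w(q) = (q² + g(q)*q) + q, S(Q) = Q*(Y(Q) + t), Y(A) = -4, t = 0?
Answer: -84459/136 ≈ -621.02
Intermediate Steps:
S(Q) = -4*Q (S(Q) = Q*(-4 + 0) = Q*(-4) = -4*Q)
w(q) = q + 2*q² (w(q) = (q² + q*q) + q = (q² + q²) + q = 2*q² + q = q + 2*q²)
(129604 - 1*214063)/w(S(-2)) = (129604 - 1*214063)/(((-4*(-2))*(1 + 2*(-4*(-2))))) = (129604 - 214063)/((8*(1 + 2*8))) = -84459*1/(8*(1 + 16)) = -84459/(8*17) = -84459/136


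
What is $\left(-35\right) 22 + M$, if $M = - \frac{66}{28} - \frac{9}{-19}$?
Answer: $- \frac{205321}{266} \approx -771.88$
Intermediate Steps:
$M = - \frac{501}{266}$ ($M = \left(-66\right) \frac{1}{28} - - \frac{9}{19} = - \frac{33}{14} + \frac{9}{19} = - \frac{501}{266} \approx -1.8835$)
$\left(-35\right) 22 + M = \left(-35\right) 22 - \frac{501}{266} = -770 - \frac{501}{266} = - \frac{205321}{266}$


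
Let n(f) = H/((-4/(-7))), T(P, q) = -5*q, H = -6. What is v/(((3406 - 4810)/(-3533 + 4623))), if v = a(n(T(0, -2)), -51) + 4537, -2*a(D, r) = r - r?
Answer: -190205/54 ≈ -3522.3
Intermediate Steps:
n(f) = -21/2 (n(f) = -6/((-4/(-7))) = -6/((-4*(-⅐))) = -6/4/7 = -6*7/4 = -21/2)
a(D, r) = 0 (a(D, r) = -(r - r)/2 = -½*0 = 0)
v = 4537 (v = 0 + 4537 = 4537)
v/(((3406 - 4810)/(-3533 + 4623))) = 4537/(((3406 - 4810)/(-3533 + 4623))) = 4537/((-1404/1090)) = 4537/((-1404*1/1090)) = 4537/(-702/545) = 4537*(-545/702) = -190205/54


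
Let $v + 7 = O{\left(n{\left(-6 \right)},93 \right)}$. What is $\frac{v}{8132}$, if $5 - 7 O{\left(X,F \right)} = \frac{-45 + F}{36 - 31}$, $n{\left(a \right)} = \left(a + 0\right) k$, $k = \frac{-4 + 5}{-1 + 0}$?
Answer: $- \frac{67}{71155} \approx -0.00094161$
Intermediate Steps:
$k = -1$ ($k = 1 \frac{1}{-1} = 1 \left(-1\right) = -1$)
$n{\left(a \right)} = - a$ ($n{\left(a \right)} = \left(a + 0\right) \left(-1\right) = a \left(-1\right) = - a$)
$O{\left(X,F \right)} = 2 - \frac{F}{35}$ ($O{\left(X,F \right)} = \frac{5}{7} - \frac{\left(-45 + F\right) \frac{1}{36 - 31}}{7} = \frac{5}{7} - \frac{\left(-45 + F\right) \frac{1}{5}}{7} = \frac{5}{7} - \frac{-9 + \frac{F}{5}}{7} = \frac{5}{7} - \left(- \frac{9}{7} + \frac{F}{35}\right) = 2 - \frac{F}{35}$)
$v = - \frac{268}{35}$ ($v = -7 + \left(2 - \frac{93}{35}\right) = -7 - \frac{23}{35} = - \frac{268}{35} \approx -7.6571$)
$\frac{v}{8132} = - \frac{268}{35 \cdot 8132} = \left(- \frac{268}{35}\right) \frac{1}{8132} = - \frac{67}{71155}$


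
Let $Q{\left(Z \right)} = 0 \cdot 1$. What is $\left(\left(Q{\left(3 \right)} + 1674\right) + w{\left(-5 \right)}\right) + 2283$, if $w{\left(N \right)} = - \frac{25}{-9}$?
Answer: $\frac{35638}{9} \approx 3959.8$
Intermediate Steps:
$w{\left(N \right)} = \frac{25}{9}$ ($w{\left(N \right)} = \left(-25\right) \left(- \frac{1}{9}\right) = \frac{25}{9}$)
$Q{\left(Z \right)} = 0$
$\left(\left(Q{\left(3 \right)} + 1674\right) + w{\left(-5 \right)}\right) + 2283 = \left(\left(0 + 1674\right) + \frac{25}{9}\right) + 2283 = \left(1674 + \frac{25}{9}\right) + 2283 = \frac{15091}{9} + 2283 = \frac{35638}{9}$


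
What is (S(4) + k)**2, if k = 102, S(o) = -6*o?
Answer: 6084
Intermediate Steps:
(S(4) + k)**2 = (-6*4 + 102)**2 = (-24 + 102)**2 = 78**2 = 6084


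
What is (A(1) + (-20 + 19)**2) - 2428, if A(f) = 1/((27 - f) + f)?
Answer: -65528/27 ≈ -2427.0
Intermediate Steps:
A(f) = 1/27
(A(1) + (-20 + 19)**2) - 2428 = (1/27 + (-20 + 19)**2) - 2428 = (1/27 + (-1)**2) - 2428 = (1/27 + 1) - 2428 = 28/27 - 2428 = -65528/27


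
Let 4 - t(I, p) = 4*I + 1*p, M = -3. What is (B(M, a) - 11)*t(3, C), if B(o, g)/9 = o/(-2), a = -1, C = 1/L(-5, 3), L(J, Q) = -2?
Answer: -75/4 ≈ -18.750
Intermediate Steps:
C = -½ (C = 1/(-2) = -½ ≈ -0.50000)
B(o, g) = -9*o/2 (B(o, g) = 9*(o/(-2)) = 9*(o*(-½)) = 9*(-o/2) = -9*o/2)
t(I, p) = 4 - p - 4*I (t(I, p) = 4 - (4*I + 1*p) = 4 - (4*I + p) = 4 - (p + 4*I) = 4 + (-p - 4*I) = 4 - p - 4*I)
(B(M, a) - 11)*t(3, C) = (-9/2*(-3) - 11)*(4 - 1*(-½) - 4*3) = (27/2 - 11)*(4 + ½ - 12) = (5/2)*(-15/2) = -75/4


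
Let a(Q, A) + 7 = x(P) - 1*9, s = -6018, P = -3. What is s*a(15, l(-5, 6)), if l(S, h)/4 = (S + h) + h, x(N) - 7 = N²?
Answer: 0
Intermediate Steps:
x(N) = 7 + N²
l(S, h) = 4*S + 8*h (l(S, h) = 4*((S + h) + h) = 4*(S + 2*h) = 4*S + 8*h)
a(Q, A) = 0 (a(Q, A) = -7 + ((7 + (-3)²) - 1*9) = -7 + ((7 + 9) - 9) = -7 + (16 - 9) = -7 + 7 = 0)
s*a(15, l(-5, 6)) = -6018*0 = 0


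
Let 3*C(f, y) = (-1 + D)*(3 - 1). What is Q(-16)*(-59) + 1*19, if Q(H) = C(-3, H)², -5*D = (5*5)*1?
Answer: -925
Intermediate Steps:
D = -5 (D = -5*5/5 = -5 ≈ -5.0000)
C(f, y) = -4 (C(f, y) = ((-1 - 5)*(3 - 1))/3 = (-6*2)/3 = (⅓)*(-12) = -4)
Q(H) = 16 (Q(H) = (-4)² = 16)
Q(-16)*(-59) + 1*19 = 16*(-59) + 1*19 = -944 + 19 = -925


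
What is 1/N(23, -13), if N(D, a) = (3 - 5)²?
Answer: ¼ ≈ 0.25000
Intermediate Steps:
N(D, a) = 4 (N(D, a) = (-2)² = 4)
1/N(23, -13) = 1/4 = ¼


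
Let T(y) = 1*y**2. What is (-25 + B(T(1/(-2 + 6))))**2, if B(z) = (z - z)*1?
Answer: 625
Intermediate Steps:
T(y) = y**2
B(z) = 0 (B(z) = 0*1 = 0)
(-25 + B(T(1/(-2 + 6))))**2 = (-25 + 0)**2 = (-25)**2 = 625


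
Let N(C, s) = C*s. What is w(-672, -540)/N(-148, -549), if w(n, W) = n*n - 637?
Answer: 450947/81252 ≈ 5.5500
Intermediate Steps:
w(n, W) = -637 + n**2 (w(n, W) = n**2 - 637 = -637 + n**2)
w(-672, -540)/N(-148, -549) = (-637 + (-672)**2)/((-148*(-549))) = (-637 + 451584)/81252 = 450947*(1/81252) = 450947/81252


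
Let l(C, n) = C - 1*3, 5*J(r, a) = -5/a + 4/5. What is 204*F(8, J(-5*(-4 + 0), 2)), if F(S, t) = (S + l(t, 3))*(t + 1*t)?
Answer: -404022/625 ≈ -646.44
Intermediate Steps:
J(r, a) = 4/25 - 1/a (J(r, a) = (-5/a + 4/5)/5 = (4/5 - 5/a)/5 = 4/25 - 1/a)
l(C, n) = -3 + C (l(C, n) = C - 3 = -3 + C)
F(S, t) = 2*t*(-3 + S + t) (F(S, t) = (S + (-3 + t))*(t + 1*t) = (-3 + S + t)*(t + t) = (-3 + S + t)*(2*t) = 2*t*(-3 + S + t))
204*F(8, J(-5*(-4 + 0), 2)) = 204*(2*(4/25 - 1/2)*(-3 + 8 + (4/25 - 1/2))) = 204*(2*(-17/50)*(-3 + 8 - 17/50)) = 204*(2*(-17/50)*(233/50)) = 204*(-3961/1250) = -404022/625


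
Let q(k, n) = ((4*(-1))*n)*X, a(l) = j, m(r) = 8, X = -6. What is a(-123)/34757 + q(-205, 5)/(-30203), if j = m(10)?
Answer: -3929216/1049765671 ≈ -0.0037429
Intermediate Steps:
j = 8
a(l) = 8
q(k, n) = 24*n (q(k, n) = ((4*(-1))*n)*(-6) = -4*n*(-6) = 24*n)
a(-123)/34757 + q(-205, 5)/(-30203) = 8/34757 + (24*5)/(-30203) = 8*(1/34757) + 120*(-1/30203) = 8/34757 - 120/30203 = -3929216/1049765671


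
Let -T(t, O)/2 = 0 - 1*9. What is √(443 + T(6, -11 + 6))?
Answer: √461 ≈ 21.471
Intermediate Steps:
T(t, O) = 18 (T(t, O) = -2*(0 - 1*9) = -2*(0 - 9) = -2*(-9) = 18)
√(443 + T(6, -11 + 6)) = √(443 + 18) = √461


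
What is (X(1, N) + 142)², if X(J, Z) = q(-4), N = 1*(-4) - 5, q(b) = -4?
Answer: 19044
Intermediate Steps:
N = -9 (N = -4 - 5 = -9)
X(J, Z) = -4
(X(1, N) + 142)² = (-4 + 142)² = 138² = 19044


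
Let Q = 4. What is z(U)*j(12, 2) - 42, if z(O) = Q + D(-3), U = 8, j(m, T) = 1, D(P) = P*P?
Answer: -29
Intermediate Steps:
D(P) = P²
z(O) = 13 (z(O) = 4 + (-3)² = 4 + 9 = 13)
z(U)*j(12, 2) - 42 = 13*1 - 42 = 13 - 42 = -29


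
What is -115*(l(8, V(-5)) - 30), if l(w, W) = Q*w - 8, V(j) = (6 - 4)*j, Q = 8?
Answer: -2990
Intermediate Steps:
V(j) = 2*j
l(w, W) = -8 + 8*w (l(w, W) = 8*w - 8 = -8 + 8*w)
-115*(l(8, V(-5)) - 30) = -115*((-8 + 8*8) - 30) = -115*((-8 + 64) - 30) = -115*(56 - 30) = -115*26 = -2990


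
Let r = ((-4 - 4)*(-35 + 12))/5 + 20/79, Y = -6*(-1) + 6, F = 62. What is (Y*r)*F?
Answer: 10889184/395 ≈ 27568.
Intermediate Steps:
Y = 12 (Y = 6 + 6 = 12)
r = 14636/395 (r = -8*(-23)*(1/5) + 20*(1/79) = 184*(1/5) + 20/79 = 184/5 + 20/79 = 14636/395 ≈ 37.053)
(Y*r)*F = (12*(14636/395))*62 = (175632/395)*62 = 10889184/395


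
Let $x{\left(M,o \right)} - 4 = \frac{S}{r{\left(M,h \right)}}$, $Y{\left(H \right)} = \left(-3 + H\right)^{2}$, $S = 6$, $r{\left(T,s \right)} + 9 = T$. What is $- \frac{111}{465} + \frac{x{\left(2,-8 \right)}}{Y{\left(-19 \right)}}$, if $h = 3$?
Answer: $- \frac{5543}{23870} \approx -0.23222$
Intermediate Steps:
$r{\left(T,s \right)} = -9 + T$
$x{\left(M,o \right)} = 4 + \frac{6}{-9 + M}$
$- \frac{111}{465} + \frac{x{\left(2,-8 \right)}}{Y{\left(-19 \right)}} = - \frac{111}{465} + \frac{2 \frac{1}{-9 + 2} \left(-15 + 2 \cdot 2\right)}{\left(-3 - 19\right)^{2}} = \left(-111\right) \frac{1}{465} + \frac{2 \frac{1}{-7} \left(-15 + 4\right)}{\left(-22\right)^{2}} = - \frac{37}{155} + \frac{2 \left(- \frac{1}{7}\right) \left(-11\right)}{484} = - \frac{37}{155} + \frac{22}{7} \cdot \frac{1}{484} = - \frac{37}{155} + \frac{1}{154} = - \frac{5543}{23870}$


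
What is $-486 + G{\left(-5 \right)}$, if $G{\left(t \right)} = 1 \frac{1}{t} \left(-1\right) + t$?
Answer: $- \frac{2454}{5} \approx -490.8$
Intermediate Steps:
$G{\left(t \right)} = t - \frac{1}{t}$ ($G{\left(t \right)} = \frac{1}{t} \left(-1\right) + t = - \frac{1}{t} + t = t - \frac{1}{t}$)
$-486 + G{\left(-5 \right)} = -486 - \frac{24}{5} = - \frac{2454}{5}$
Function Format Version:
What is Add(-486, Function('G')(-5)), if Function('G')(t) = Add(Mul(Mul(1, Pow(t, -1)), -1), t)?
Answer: Rational(-2454, 5) ≈ -490.80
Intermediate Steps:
Function('G')(t) = Add(t, Mul(-1, Pow(t, -1))) (Function('G')(t) = Add(Mul(Pow(t, -1), -1), t) = Add(Mul(-1, Pow(t, -1)), t) = Add(t, Mul(-1, Pow(t, -1))))
Add(-486, Function('G')(-5)) = Add(-486, Add(-5, Mul(-1, Pow(-5, -1)))) = Add(-486, Add(-5, Mul(-1, Rational(-1, 5)))) = Add(-486, Add(-5, Rational(1, 5))) = Add(-486, Rational(-24, 5)) = Rational(-2454, 5)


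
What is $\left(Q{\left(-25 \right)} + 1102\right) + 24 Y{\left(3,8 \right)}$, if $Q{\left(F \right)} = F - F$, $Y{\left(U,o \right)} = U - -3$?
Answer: $1246$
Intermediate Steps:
$Y{\left(U,o \right)} = 3 + U$ ($Y{\left(U,o \right)} = U + 3 = 3 + U$)
$Q{\left(F \right)} = 0$
$\left(Q{\left(-25 \right)} + 1102\right) + 24 Y{\left(3,8 \right)} = \left(0 + 1102\right) + 24 \left(3 + 3\right) = 1102 + 24 \cdot 6 = 1102 + 144 = 1246$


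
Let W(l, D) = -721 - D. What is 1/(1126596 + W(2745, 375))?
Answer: 1/1125500 ≈ 8.8849e-7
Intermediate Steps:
1/(1126596 + W(2745, 375)) = 1/(1126596 + (-721 - 1*375)) = 1/(1126596 + (-721 - 375)) = 1/(1126596 - 1096) = 1/1125500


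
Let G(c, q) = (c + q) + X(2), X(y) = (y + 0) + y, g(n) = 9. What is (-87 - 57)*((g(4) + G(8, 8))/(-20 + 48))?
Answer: -1044/7 ≈ -149.14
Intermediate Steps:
X(y) = 2*y (X(y) = y + y = 2*y)
G(c, q) = 4 + c + q (G(c, q) = (c + q) + 2*2 = (c + q) + 4 = 4 + c + q)
(-87 - 57)*((g(4) + G(8, 8))/(-20 + 48)) = (-87 - 57)*((9 + (4 + 8 + 8))/(-20 + 48)) = -144*(9 + 20)/28 = -4176/28 = -144*29/28 = -1044/7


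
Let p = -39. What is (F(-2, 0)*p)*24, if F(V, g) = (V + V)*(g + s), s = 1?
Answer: 3744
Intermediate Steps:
F(V, g) = 2*V*(1 + g) (F(V, g) = (V + V)*(g + 1) = (2*V)*(1 + g) = 2*V*(1 + g))
(F(-2, 0)*p)*24 = ((2*(-2)*(1 + 0))*(-39))*24 = ((2*(-2)*1)*(-39))*24 = -4*(-39)*24 = 156*24 = 3744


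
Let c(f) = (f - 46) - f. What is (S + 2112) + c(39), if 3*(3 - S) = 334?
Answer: 5873/3 ≈ 1957.7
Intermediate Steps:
S = -325/3 (S = 3 - ⅓*334 = 3 - 334/3 = -325/3 ≈ -108.33)
c(f) = -46 (c(f) = (-46 + f) - f = -46)
(S + 2112) + c(39) = (-325/3 + 2112) - 46 = 6011/3 - 46 = 5873/3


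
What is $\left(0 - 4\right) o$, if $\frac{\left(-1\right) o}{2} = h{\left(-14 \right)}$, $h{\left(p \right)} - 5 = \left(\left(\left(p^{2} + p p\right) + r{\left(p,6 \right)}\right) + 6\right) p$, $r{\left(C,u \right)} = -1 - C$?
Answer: $-45992$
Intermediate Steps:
$h{\left(p \right)} = 5 + p \left(5 - p + 2 p^{2}\right)$ ($h{\left(p \right)} = 5 + \left(\left(\left(p^{2} + p p\right) - \left(1 + p\right)\right) + 6\right) p = 5 + \left(\left(\left(p^{2} + p^{2}\right) - \left(1 + p\right)\right) + 6\right) p = 5 + \left(\left(2 p^{2} - \left(1 + p\right)\right) + 6\right) p = 5 + \left(\left(-1 - p + 2 p^{2}\right) + 6\right) p = 5 + \left(5 - p + 2 p^{2}\right) p = 5 + p \left(5 - p + 2 p^{2}\right)$)
$o = 11498$ ($o = - 2 \left(5 - \left(-14\right)^{2} + 2 \left(-14\right)^{3} + 5 \left(-14\right)\right) = - 2 \left(5 - 196 + 2 \left(-2744\right) - 70\right) = - 2 \left(5 - 196 - 5488 - 70\right) = \left(-2\right) \left(-5749\right) = 11498$)
$\left(0 - 4\right) o = \left(0 - 4\right) 11498 = \left(-4\right) 11498 = -45992$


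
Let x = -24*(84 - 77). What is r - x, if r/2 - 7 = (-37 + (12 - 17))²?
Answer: 3710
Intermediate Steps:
x = -168 (x = -24*7 = -168)
r = 3542 (r = 14 + 2*(-37 + (12 - 17))² = 14 + 2*(-37 - 5)² = 14 + 2*(-42)² = 14 + 2*1764 = 14 + 3528 = 3542)
r - x = 3542 - 1*(-168) = 3542 + 168 = 3710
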